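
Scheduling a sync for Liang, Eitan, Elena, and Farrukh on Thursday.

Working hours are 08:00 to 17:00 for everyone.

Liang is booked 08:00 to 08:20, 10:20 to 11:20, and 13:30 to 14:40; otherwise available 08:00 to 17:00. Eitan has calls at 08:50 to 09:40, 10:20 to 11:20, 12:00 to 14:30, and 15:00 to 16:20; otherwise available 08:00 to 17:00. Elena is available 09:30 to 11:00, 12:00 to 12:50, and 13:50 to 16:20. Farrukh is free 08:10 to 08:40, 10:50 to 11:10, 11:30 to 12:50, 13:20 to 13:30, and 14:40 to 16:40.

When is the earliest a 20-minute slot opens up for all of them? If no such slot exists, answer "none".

14:40

Liang free within 08:00–17:00: 08:20–10:20, 11:20–13:30, 14:40–17:00.
Eitan free within 08:00–17:00: 08:00–08:50, 09:40–10:20, 11:20–12:00, 14:30–15:00, 16:20–17:00.
Liang ∩ Eitan: 08:20–08:50, 09:40–10:20, 11:20–12:00, 14:40–15:00, 16:20–17:00.
Liang ∩ Eitan ∩ Elena: 09:40–10:20, 14:40–15:00.
Liang ∩ Eitan ∩ Elena ∩ Farrukh: 14:40–15:00.
Windows ≥ 20 min: 14:40–15:00.
Earliest such window starts at 14:40.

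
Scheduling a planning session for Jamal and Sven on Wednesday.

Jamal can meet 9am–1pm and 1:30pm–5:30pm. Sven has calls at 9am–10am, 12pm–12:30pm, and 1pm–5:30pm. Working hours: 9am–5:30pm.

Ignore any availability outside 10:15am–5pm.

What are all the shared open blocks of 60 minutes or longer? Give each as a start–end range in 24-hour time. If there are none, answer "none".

Sven free within 09:00–17:30: 10:00–12:00, 12:30–13:00.
Jamal ∩ Sven: 10:00–12:00, 12:30–13:00.
Restricted to 10:15–17:00: 10:15–12:00, 12:30–13:00.
Windows ≥ 60 min: 10:15–12:00.

10:15–12:00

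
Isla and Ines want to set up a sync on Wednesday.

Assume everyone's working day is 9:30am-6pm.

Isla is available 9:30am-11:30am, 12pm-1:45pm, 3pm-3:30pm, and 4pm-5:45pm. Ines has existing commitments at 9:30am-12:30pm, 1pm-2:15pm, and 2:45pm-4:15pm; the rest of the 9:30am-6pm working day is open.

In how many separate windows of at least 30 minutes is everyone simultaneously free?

Ines free within 09:30–18:00: 12:30–13:00, 14:15–14:45, 16:15–18:00.
Isla ∩ Ines: 12:30–13:00, 16:15–17:45.
Windows ≥ 30 min: 12:30–13:00, 16:15–17:45.
That's 2 windows.

2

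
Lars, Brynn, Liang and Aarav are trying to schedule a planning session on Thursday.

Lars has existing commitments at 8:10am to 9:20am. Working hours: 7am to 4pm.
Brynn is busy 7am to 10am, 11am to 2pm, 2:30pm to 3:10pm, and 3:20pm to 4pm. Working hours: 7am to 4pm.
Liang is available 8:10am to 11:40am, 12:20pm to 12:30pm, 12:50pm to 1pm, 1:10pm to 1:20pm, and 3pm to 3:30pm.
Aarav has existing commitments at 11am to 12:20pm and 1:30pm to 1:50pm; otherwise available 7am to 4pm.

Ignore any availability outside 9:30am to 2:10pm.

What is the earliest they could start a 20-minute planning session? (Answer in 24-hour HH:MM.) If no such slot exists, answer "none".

Lars free within 07:00–16:00: 07:00–08:10, 09:20–16:00.
Brynn free within 07:00–16:00: 10:00–11:00, 14:00–14:30, 15:10–15:20.
Aarav free within 07:00–16:00: 07:00–11:00, 12:20–13:30, 13:50–16:00.
Lars ∩ Brynn: 10:00–11:00, 14:00–14:30, 15:10–15:20.
Lars ∩ Brynn ∩ Liang: 10:00–11:00, 15:10–15:20.
Lars ∩ Brynn ∩ Liang ∩ Aarav: 10:00–11:00, 15:10–15:20.
Restricted to 09:30–14:10: 10:00–11:00.
Windows ≥ 20 min: 10:00–11:00.
Earliest such window starts at 10:00.

10:00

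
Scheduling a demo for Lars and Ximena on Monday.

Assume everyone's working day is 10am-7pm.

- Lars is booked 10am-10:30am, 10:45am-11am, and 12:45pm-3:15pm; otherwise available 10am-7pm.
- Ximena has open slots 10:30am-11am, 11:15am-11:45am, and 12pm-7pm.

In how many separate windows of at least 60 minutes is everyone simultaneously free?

Lars free within 10:00–19:00: 10:30–10:45, 11:00–12:45, 15:15–19:00.
Lars ∩ Ximena: 10:30–10:45, 11:15–11:45, 12:00–12:45, 15:15–19:00.
Windows ≥ 60 min: 15:15–19:00.
That's 1 window.

1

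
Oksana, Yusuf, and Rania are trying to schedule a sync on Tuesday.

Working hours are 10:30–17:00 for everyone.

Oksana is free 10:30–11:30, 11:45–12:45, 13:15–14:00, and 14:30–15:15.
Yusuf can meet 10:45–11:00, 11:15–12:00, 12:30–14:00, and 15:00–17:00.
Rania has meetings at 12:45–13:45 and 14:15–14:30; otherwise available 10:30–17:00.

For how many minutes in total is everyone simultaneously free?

90 minutes

Rania free within 10:30–17:00: 10:30–12:45, 13:45–14:15, 14:30–17:00.
Oksana ∩ Yusuf: 10:45–11:00, 11:15–11:30, 11:45–12:00, 12:30–12:45, 13:15–14:00, 15:00–15:15.
Oksana ∩ Yusuf ∩ Rania: 10:45–11:00, 11:15–11:30, 11:45–12:00, 12:30–12:45, 13:45–14:00, 15:00–15:15.
Total common minutes: 15 + 15 + 15 + 15 + 15 + 15 = 90.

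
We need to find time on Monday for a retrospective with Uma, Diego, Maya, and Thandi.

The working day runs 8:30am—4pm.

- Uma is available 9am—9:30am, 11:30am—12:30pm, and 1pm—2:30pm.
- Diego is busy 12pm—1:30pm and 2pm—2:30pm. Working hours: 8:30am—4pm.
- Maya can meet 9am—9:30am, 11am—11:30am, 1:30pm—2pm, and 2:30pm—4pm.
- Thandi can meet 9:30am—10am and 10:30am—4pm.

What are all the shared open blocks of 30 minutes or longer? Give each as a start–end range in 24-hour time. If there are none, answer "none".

13:30–14:00

Diego free within 08:30–16:00: 08:30–12:00, 13:30–14:00, 14:30–16:00.
Uma ∩ Diego: 09:00–09:30, 11:30–12:00, 13:30–14:00.
Uma ∩ Diego ∩ Maya: 09:00–09:30, 13:30–14:00.
Uma ∩ Diego ∩ Maya ∩ Thandi: 13:30–14:00.
Windows ≥ 30 min: 13:30–14:00.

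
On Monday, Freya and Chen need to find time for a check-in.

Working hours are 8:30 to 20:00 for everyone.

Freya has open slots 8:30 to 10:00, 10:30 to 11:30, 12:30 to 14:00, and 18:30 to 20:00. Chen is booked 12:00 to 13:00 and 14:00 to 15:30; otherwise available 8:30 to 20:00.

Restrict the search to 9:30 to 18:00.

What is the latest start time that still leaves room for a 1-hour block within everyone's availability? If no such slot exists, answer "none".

Chen free within 08:30–20:00: 08:30–12:00, 13:00–14:00, 15:30–20:00.
Freya ∩ Chen: 08:30–10:00, 10:30–11:30, 13:00–14:00, 18:30–20:00.
Restricted to 09:30–18:00: 09:30–10:00, 10:30–11:30, 13:00–14:00.
Windows ≥ 60 min: 10:30–11:30, 13:00–14:00.
Latest start in the last window 13:00–14:00 is 14:00 − 60 min = 13:00.

13:00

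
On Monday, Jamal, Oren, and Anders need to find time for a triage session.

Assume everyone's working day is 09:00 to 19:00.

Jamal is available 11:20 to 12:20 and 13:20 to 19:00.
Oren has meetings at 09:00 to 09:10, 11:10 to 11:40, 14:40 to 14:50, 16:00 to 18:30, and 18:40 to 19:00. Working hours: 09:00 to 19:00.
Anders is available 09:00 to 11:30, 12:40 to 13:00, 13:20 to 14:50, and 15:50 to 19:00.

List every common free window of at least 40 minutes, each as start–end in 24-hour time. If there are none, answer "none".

13:20–14:40

Oren free within 09:00–19:00: 09:10–11:10, 11:40–14:40, 14:50–16:00, 18:30–18:40.
Jamal ∩ Oren: 11:40–12:20, 13:20–14:40, 14:50–16:00, 18:30–18:40.
Jamal ∩ Oren ∩ Anders: 13:20–14:40, 15:50–16:00, 18:30–18:40.
Windows ≥ 40 min: 13:20–14:40.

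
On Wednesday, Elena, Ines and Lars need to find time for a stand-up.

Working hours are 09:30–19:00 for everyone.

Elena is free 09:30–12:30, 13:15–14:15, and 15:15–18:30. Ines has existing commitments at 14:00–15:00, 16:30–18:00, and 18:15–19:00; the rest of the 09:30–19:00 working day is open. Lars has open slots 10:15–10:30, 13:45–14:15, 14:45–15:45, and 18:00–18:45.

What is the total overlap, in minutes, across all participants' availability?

Ines free within 09:30–19:00: 09:30–14:00, 15:00–16:30, 18:00–18:15.
Elena ∩ Ines: 09:30–12:30, 13:15–14:00, 15:15–16:30, 18:00–18:15.
Elena ∩ Ines ∩ Lars: 10:15–10:30, 13:45–14:00, 15:15–15:45, 18:00–18:15.
Total common minutes: 15 + 15 + 30 + 15 = 75.

75 minutes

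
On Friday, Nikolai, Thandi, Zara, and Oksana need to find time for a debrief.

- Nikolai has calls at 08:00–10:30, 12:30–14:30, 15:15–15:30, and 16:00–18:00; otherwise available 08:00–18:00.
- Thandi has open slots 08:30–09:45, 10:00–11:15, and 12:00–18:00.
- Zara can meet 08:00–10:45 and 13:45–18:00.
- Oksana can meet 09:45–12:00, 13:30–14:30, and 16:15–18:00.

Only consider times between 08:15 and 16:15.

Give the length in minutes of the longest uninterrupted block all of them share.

Nikolai free within 08:00–18:00: 10:30–12:30, 14:30–15:15, 15:30–16:00.
Nikolai ∩ Thandi: 10:30–11:15, 12:00–12:30, 14:30–15:15, 15:30–16:00.
Nikolai ∩ Thandi ∩ Zara: 10:30–10:45, 14:30–15:15, 15:30–16:00.
Nikolai ∩ Thandi ∩ Zara ∩ Oksana: 10:30–10:45.
Restricted to 08:15–16:15: 10:30–10:45.
Single common window of 15 minutes.

15 minutes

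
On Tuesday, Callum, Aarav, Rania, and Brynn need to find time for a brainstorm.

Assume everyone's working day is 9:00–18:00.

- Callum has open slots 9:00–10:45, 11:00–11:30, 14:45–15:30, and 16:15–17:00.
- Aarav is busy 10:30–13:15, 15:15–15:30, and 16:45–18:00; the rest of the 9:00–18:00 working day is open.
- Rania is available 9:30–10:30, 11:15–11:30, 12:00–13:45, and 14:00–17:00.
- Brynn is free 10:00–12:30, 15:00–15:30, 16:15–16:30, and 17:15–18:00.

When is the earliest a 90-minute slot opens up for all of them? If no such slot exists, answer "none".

Aarav free within 09:00–18:00: 09:00–10:30, 13:15–15:15, 15:30–16:45.
Callum ∩ Aarav: 09:00–10:30, 14:45–15:15, 16:15–16:45.
Callum ∩ Aarav ∩ Rania: 09:30–10:30, 14:45–15:15, 16:15–16:45.
Callum ∩ Aarav ∩ Rania ∩ Brynn: 10:00–10:30, 15:00–15:15, 16:15–16:30.
Windows ≥ 90 min: (none).

none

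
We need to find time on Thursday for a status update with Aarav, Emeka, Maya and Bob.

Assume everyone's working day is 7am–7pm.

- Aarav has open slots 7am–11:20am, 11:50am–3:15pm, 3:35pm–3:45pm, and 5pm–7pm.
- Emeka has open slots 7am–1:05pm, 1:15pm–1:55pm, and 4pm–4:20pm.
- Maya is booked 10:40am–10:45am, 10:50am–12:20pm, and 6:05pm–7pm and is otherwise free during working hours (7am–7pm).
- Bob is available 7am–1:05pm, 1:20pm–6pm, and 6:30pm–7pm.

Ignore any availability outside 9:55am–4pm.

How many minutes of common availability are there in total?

Maya free within 07:00–19:00: 07:00–10:40, 10:45–10:50, 12:20–18:05.
Aarav ∩ Emeka: 07:00–11:20, 11:50–13:05, 13:15–13:55.
Aarav ∩ Emeka ∩ Maya: 07:00–10:40, 10:45–10:50, 12:20–13:05, 13:15–13:55.
Aarav ∩ Emeka ∩ Maya ∩ Bob: 07:00–10:40, 10:45–10:50, 12:20–13:05, 13:20–13:55.
Restricted to 09:55–16:00: 09:55–10:40, 10:45–10:50, 12:20–13:05, 13:20–13:55.
Total common minutes: 45 + 5 + 45 + 35 = 130.

130 minutes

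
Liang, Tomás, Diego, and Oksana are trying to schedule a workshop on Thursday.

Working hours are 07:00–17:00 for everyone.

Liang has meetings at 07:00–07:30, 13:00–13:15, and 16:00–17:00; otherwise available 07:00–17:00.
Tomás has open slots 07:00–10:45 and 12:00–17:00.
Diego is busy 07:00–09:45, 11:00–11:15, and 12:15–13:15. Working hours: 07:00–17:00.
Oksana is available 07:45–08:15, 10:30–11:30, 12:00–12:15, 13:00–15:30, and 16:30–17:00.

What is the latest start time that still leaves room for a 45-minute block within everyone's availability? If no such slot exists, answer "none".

14:45

Liang free within 07:00–17:00: 07:30–13:00, 13:15–16:00.
Diego free within 07:00–17:00: 09:45–11:00, 11:15–12:15, 13:15–17:00.
Liang ∩ Tomás: 07:30–10:45, 12:00–13:00, 13:15–16:00.
Liang ∩ Tomás ∩ Diego: 09:45–10:45, 12:00–12:15, 13:15–16:00.
Liang ∩ Tomás ∩ Diego ∩ Oksana: 10:30–10:45, 12:00–12:15, 13:15–15:30.
Windows ≥ 45 min: 13:15–15:30.
Latest start in the last window 13:15–15:30 is 15:30 − 45 min = 14:45.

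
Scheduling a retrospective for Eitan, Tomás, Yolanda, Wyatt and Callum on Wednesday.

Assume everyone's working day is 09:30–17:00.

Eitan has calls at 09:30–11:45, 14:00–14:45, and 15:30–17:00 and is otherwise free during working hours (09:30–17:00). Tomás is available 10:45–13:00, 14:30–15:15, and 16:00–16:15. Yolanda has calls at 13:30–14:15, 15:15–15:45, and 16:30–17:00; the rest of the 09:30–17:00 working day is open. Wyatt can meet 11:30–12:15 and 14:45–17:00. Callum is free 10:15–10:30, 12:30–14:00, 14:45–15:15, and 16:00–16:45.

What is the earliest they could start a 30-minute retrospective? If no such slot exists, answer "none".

Eitan free within 09:30–17:00: 11:45–14:00, 14:45–15:30.
Yolanda free within 09:30–17:00: 09:30–13:30, 14:15–15:15, 15:45–16:30.
Eitan ∩ Tomás: 11:45–13:00, 14:45–15:15.
Eitan ∩ Tomás ∩ Yolanda: 11:45–13:00, 14:45–15:15.
Eitan ∩ Tomás ∩ Yolanda ∩ Wyatt: 11:45–12:15, 14:45–15:15.
Eitan ∩ Tomás ∩ Yolanda ∩ Wyatt ∩ Callum: 14:45–15:15.
Windows ≥ 30 min: 14:45–15:15.
Earliest such window starts at 14:45.

14:45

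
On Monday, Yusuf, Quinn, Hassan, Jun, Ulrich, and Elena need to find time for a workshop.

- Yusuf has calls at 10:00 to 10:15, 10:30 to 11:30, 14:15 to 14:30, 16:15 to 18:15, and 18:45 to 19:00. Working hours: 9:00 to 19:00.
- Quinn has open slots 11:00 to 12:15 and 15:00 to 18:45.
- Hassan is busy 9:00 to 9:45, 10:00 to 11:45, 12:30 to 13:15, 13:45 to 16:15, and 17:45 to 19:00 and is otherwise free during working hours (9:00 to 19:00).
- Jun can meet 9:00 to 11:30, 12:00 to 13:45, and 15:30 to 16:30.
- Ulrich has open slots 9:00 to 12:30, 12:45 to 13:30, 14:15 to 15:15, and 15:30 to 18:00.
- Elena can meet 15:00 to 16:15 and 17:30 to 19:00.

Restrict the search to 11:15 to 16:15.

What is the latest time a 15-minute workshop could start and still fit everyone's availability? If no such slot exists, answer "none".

none

Yusuf free within 09:00–19:00: 09:00–10:00, 10:15–10:30, 11:30–14:15, 14:30–16:15, 18:15–18:45.
Hassan free within 09:00–19:00: 09:45–10:00, 11:45–12:30, 13:15–13:45, 16:15–17:45.
Yusuf ∩ Quinn: 11:30–12:15, 15:00–16:15, 18:15–18:45.
Yusuf ∩ Quinn ∩ Hassan: 11:45–12:15.
Yusuf ∩ Quinn ∩ Hassan ∩ Jun: 12:00–12:15.
Yusuf ∩ Quinn ∩ Hassan ∩ Jun ∩ Ulrich: 12:00–12:15.
Yusuf ∩ Quinn ∩ Hassan ∩ Jun ∩ Ulrich ∩ Elena: (none).
Restricted to 11:15–16:15: (none).
Windows ≥ 15 min: (none).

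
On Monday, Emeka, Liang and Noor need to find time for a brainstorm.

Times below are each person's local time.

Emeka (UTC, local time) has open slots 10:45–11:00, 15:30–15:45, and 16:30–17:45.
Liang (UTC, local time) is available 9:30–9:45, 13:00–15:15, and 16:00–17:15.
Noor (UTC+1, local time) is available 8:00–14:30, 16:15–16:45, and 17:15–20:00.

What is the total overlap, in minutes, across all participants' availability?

45 minutes

Emeka → UTC: 10:45–11:00, 15:30–15:45, 16:30–17:45.
Liang → UTC: 09:30–09:45, 13:00–15:15, 16:00–17:15.
Noor → UTC: 07:00–13:30, 15:15–15:45, 16:15–19:00.
Emeka ∩ Liang: 16:30–17:15.
Emeka ∩ Liang ∩ Noor: 16:30–17:15.
Total common minutes: 45.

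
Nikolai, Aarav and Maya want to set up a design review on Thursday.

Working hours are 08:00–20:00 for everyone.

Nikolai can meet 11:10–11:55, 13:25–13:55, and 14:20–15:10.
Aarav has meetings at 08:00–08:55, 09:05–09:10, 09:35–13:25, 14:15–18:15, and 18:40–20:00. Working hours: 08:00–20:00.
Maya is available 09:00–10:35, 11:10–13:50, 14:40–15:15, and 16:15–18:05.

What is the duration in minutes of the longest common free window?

Aarav free within 08:00–20:00: 08:55–09:05, 09:10–09:35, 13:25–14:15, 18:15–18:40.
Nikolai ∩ Aarav: 13:25–13:55.
Nikolai ∩ Aarav ∩ Maya: 13:25–13:50.
Single common window of 25 minutes.

25 minutes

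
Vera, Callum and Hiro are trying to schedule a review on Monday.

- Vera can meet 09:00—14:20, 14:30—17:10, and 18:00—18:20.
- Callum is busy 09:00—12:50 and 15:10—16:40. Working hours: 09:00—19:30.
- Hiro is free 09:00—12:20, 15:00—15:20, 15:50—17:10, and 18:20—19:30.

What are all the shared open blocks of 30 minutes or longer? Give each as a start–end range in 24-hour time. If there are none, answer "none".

Callum free within 09:00–19:30: 12:50–15:10, 16:40–19:30.
Vera ∩ Callum: 12:50–14:20, 14:30–15:10, 16:40–17:10, 18:00–18:20.
Vera ∩ Callum ∩ Hiro: 15:00–15:10, 16:40–17:10.
Windows ≥ 30 min: 16:40–17:10.

16:40–17:10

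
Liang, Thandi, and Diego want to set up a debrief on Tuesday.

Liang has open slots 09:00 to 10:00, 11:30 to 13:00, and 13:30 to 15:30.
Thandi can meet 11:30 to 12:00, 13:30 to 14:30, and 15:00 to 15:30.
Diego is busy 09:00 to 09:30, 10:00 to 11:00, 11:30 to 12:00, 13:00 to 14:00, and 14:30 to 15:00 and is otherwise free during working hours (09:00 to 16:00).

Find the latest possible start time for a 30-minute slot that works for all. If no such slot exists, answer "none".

Diego free within 09:00–16:00: 09:30–10:00, 11:00–11:30, 12:00–13:00, 14:00–14:30, 15:00–16:00.
Liang ∩ Thandi: 11:30–12:00, 13:30–14:30, 15:00–15:30.
Liang ∩ Thandi ∩ Diego: 14:00–14:30, 15:00–15:30.
Windows ≥ 30 min: 14:00–14:30, 15:00–15:30.
Latest start in the last window 15:00–15:30 is 15:30 − 30 min = 15:00.

15:00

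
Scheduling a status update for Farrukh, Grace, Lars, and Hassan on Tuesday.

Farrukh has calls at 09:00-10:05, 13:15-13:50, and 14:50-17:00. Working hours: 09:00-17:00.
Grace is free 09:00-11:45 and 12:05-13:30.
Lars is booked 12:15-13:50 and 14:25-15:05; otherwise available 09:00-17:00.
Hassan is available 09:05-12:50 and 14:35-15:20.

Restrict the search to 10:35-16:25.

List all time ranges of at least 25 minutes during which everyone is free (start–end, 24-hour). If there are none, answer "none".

10:35–11:45

Farrukh free within 09:00–17:00: 10:05–13:15, 13:50–14:50.
Lars free within 09:00–17:00: 09:00–12:15, 13:50–14:25, 15:05–17:00.
Farrukh ∩ Grace: 10:05–11:45, 12:05–13:15.
Farrukh ∩ Grace ∩ Lars: 10:05–11:45, 12:05–12:15.
Farrukh ∩ Grace ∩ Lars ∩ Hassan: 10:05–11:45, 12:05–12:15.
Restricted to 10:35–16:25: 10:35–11:45, 12:05–12:15.
Windows ≥ 25 min: 10:35–11:45.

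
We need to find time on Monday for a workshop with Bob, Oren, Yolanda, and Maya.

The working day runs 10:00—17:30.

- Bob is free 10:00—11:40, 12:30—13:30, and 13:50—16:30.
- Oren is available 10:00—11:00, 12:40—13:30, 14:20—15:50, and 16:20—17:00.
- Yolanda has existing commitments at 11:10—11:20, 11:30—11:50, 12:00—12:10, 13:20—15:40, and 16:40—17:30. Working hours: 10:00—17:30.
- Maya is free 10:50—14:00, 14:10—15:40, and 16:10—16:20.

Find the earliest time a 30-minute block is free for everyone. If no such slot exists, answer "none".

12:40

Yolanda free within 10:00–17:30: 10:00–11:10, 11:20–11:30, 11:50–12:00, 12:10–13:20, 15:40–16:40.
Bob ∩ Oren: 10:00–11:00, 12:40–13:30, 14:20–15:50, 16:20–16:30.
Bob ∩ Oren ∩ Yolanda: 10:00–11:00, 12:40–13:20, 15:40–15:50, 16:20–16:30.
Bob ∩ Oren ∩ Yolanda ∩ Maya: 10:50–11:00, 12:40–13:20.
Windows ≥ 30 min: 12:40–13:20.
Earliest such window starts at 12:40.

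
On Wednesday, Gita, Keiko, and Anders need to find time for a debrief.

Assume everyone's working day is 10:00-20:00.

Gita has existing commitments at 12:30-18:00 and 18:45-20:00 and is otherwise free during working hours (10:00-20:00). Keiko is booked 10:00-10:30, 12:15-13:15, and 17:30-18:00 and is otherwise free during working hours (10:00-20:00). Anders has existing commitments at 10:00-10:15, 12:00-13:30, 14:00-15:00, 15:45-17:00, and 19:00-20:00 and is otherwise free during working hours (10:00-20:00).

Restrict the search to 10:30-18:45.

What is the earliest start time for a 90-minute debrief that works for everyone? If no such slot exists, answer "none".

Gita free within 10:00–20:00: 10:00–12:30, 18:00–18:45.
Keiko free within 10:00–20:00: 10:30–12:15, 13:15–17:30, 18:00–20:00.
Anders free within 10:00–20:00: 10:15–12:00, 13:30–14:00, 15:00–15:45, 17:00–19:00.
Gita ∩ Keiko: 10:30–12:15, 18:00–18:45.
Gita ∩ Keiko ∩ Anders: 10:30–12:00, 18:00–18:45.
Restricted to 10:30–18:45: 10:30–12:00, 18:00–18:45.
Windows ≥ 90 min: 10:30–12:00.
Earliest such window starts at 10:30.

10:30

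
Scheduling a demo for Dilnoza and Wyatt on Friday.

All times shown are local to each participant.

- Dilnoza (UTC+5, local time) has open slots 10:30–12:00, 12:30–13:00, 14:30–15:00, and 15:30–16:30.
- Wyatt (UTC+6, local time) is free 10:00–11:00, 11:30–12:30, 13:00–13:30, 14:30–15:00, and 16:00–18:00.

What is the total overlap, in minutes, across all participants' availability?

120 minutes

Dilnoza → UTC: 05:30–07:00, 07:30–08:00, 09:30–10:00, 10:30–11:30.
Wyatt → UTC: 04:00–05:00, 05:30–06:30, 07:00–07:30, 08:30–09:00, 10:00–12:00.
Dilnoza ∩ Wyatt: 05:30–06:30, 10:30–11:30.
Total common minutes: 60 + 60 = 120.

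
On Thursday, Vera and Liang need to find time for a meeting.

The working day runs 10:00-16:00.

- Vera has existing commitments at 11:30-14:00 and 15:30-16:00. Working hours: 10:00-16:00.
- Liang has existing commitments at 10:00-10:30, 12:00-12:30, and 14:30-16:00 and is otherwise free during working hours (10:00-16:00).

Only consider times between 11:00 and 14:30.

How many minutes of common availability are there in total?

Vera free within 10:00–16:00: 10:00–11:30, 14:00–15:30.
Liang free within 10:00–16:00: 10:30–12:00, 12:30–14:30.
Vera ∩ Liang: 10:30–11:30, 14:00–14:30.
Restricted to 11:00–14:30: 11:00–11:30, 14:00–14:30.
Total common minutes: 30 + 30 = 60.

60 minutes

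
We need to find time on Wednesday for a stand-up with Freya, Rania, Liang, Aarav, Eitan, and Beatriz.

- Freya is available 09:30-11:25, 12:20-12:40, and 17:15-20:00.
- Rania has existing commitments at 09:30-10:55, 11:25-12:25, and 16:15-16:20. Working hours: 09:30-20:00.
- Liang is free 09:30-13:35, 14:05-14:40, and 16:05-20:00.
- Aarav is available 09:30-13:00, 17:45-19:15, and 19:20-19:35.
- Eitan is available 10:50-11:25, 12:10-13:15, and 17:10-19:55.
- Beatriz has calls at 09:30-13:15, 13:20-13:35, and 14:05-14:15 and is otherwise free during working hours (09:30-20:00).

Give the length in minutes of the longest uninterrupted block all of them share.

Rania free within 09:30–20:00: 10:55–11:25, 12:25–16:15, 16:20–20:00.
Beatriz free within 09:30–20:00: 13:15–13:20, 13:35–14:05, 14:15–20:00.
Freya ∩ Rania: 10:55–11:25, 12:25–12:40, 17:15–20:00.
Freya ∩ Rania ∩ Liang: 10:55–11:25, 12:25–12:40, 17:15–20:00.
Freya ∩ Rania ∩ Liang ∩ Aarav: 10:55–11:25, 12:25–12:40, 17:45–19:15, 19:20–19:35.
Freya ∩ Rania ∩ Liang ∩ Aarav ∩ Eitan: 10:55–11:25, 12:25–12:40, 17:45–19:15, 19:20–19:35.
Freya ∩ Rania ∩ Liang ∩ Aarav ∩ Eitan ∩ Beatriz: 17:45–19:15, 19:20–19:35.
Common window lengths: 90, 15 min; longest is 90.

90 minutes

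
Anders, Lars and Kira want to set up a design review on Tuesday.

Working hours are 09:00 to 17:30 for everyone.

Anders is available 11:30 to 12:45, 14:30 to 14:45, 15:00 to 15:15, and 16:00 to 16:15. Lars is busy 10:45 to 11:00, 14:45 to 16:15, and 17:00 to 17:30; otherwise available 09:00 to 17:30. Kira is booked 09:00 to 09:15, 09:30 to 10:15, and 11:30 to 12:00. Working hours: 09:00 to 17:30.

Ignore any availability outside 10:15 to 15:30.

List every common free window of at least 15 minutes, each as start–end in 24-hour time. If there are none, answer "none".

Lars free within 09:00–17:30: 09:00–10:45, 11:00–14:45, 16:15–17:00.
Kira free within 09:00–17:30: 09:15–09:30, 10:15–11:30, 12:00–17:30.
Anders ∩ Lars: 11:30–12:45, 14:30–14:45.
Anders ∩ Lars ∩ Kira: 12:00–12:45, 14:30–14:45.
Restricted to 10:15–15:30: 12:00–12:45, 14:30–14:45.
Windows ≥ 15 min: 12:00–12:45, 14:30–14:45.

12:00–12:45, 14:30–14:45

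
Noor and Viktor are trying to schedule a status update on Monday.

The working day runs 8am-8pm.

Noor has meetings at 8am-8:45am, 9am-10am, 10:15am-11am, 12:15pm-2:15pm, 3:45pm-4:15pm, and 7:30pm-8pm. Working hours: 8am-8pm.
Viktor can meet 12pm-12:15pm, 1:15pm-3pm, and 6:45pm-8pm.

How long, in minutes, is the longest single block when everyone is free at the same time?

45 minutes

Noor free within 08:00–20:00: 08:45–09:00, 10:00–10:15, 11:00–12:15, 14:15–15:45, 16:15–19:30.
Noor ∩ Viktor: 12:00–12:15, 14:15–15:00, 18:45–19:30.
Common window lengths: 15, 45, 45 min; longest is 45.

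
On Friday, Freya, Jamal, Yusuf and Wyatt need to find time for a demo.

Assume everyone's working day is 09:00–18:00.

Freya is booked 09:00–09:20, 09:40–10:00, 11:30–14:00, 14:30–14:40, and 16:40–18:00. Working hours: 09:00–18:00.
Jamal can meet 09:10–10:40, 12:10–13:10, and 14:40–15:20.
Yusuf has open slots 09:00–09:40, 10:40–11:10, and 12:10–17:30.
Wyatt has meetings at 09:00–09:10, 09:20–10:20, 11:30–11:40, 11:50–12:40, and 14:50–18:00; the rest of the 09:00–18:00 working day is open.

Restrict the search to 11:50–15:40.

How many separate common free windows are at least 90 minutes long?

0

Freya free within 09:00–18:00: 09:20–09:40, 10:00–11:30, 14:00–14:30, 14:40–16:40.
Wyatt free within 09:00–18:00: 09:10–09:20, 10:20–11:30, 11:40–11:50, 12:40–14:50.
Freya ∩ Jamal: 09:20–09:40, 10:00–10:40, 14:40–15:20.
Freya ∩ Jamal ∩ Yusuf: 09:20–09:40, 14:40–15:20.
Freya ∩ Jamal ∩ Yusuf ∩ Wyatt: 14:40–14:50.
Restricted to 11:50–15:40: 14:40–14:50.
Windows ≥ 90 min: (none).
That's 0 windows.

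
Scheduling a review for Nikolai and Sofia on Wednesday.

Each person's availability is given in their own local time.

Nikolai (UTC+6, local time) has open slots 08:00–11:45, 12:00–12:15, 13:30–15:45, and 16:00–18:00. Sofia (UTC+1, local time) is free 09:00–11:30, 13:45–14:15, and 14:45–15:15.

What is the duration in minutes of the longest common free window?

105 minutes

Nikolai → UTC: 02:00–05:45, 06:00–06:15, 07:30–09:45, 10:00–12:00.
Sofia → UTC: 08:00–10:30, 12:45–13:15, 13:45–14:15.
Nikolai ∩ Sofia: 08:00–09:45, 10:00–10:30.
Common window lengths: 105, 30 min; longest is 105.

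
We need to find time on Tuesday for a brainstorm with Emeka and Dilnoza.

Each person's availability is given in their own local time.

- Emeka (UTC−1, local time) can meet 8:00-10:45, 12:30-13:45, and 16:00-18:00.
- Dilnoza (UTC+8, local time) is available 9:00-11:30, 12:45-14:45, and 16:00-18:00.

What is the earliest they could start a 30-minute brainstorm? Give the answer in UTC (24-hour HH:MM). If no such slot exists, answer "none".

Emeka → UTC: 09:00–11:45, 13:30–14:45, 17:00–19:00.
Dilnoza → UTC: 01:00–03:30, 04:45–06:45, 08:00–10:00.
Emeka ∩ Dilnoza: 09:00–10:00.
Windows ≥ 30 min: 09:00–10:00.
Earliest such window starts at 09:00.

09:00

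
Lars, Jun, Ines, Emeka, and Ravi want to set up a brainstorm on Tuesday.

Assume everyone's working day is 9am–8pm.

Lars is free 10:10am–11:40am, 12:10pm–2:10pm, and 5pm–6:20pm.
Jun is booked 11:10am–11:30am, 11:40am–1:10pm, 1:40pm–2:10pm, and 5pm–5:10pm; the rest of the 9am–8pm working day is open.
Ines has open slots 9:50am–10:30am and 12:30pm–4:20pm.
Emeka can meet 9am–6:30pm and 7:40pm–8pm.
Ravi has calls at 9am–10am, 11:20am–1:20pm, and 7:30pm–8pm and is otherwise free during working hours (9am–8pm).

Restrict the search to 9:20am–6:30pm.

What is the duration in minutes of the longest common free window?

20 minutes

Jun free within 09:00–20:00: 09:00–11:10, 11:30–11:40, 13:10–13:40, 14:10–17:00, 17:10–20:00.
Ravi free within 09:00–20:00: 10:00–11:20, 13:20–19:30.
Lars ∩ Jun: 10:10–11:10, 11:30–11:40, 13:10–13:40, 17:10–18:20.
Lars ∩ Jun ∩ Ines: 10:10–10:30, 13:10–13:40.
Lars ∩ Jun ∩ Ines ∩ Emeka: 10:10–10:30, 13:10–13:40.
Lars ∩ Jun ∩ Ines ∩ Emeka ∩ Ravi: 10:10–10:30, 13:20–13:40.
Restricted to 09:20–18:30: 10:10–10:30, 13:20–13:40.
Common window lengths: 20, 20 min; longest is 20.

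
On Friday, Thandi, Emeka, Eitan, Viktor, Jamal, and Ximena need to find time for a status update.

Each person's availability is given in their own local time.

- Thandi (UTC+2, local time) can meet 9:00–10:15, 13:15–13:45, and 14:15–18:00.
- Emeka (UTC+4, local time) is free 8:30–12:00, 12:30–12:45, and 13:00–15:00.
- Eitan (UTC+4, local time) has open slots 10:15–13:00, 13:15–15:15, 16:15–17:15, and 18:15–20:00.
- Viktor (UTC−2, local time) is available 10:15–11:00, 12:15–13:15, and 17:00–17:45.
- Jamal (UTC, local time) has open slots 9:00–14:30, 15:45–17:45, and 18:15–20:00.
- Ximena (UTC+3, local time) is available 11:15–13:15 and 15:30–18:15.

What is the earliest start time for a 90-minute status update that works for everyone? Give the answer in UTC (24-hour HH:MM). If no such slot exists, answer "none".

none

Thandi → UTC: 07:00–08:15, 11:15–11:45, 12:15–16:00.
Emeka → UTC: 04:30–08:00, 08:30–08:45, 09:00–11:00.
Eitan → UTC: 06:15–09:00, 09:15–11:15, 12:15–13:15, 14:15–16:00.
Viktor → UTC: 12:15–13:00, 14:15–15:15, 19:00–19:45.
Jamal → UTC: 09:00–14:30, 15:45–17:45, 18:15–20:00.
Ximena → UTC: 08:15–10:15, 12:30–15:15.
Thandi ∩ Emeka: 07:00–08:00.
Thandi ∩ Emeka ∩ Eitan: 07:00–08:00.
Thandi ∩ Emeka ∩ Eitan ∩ Viktor: (none).
Thandi ∩ Emeka ∩ Eitan ∩ Viktor ∩ Jamal: (none).
Thandi ∩ Emeka ∩ Eitan ∩ Viktor ∩ Jamal ∩ Ximena: (none).
Windows ≥ 90 min: (none).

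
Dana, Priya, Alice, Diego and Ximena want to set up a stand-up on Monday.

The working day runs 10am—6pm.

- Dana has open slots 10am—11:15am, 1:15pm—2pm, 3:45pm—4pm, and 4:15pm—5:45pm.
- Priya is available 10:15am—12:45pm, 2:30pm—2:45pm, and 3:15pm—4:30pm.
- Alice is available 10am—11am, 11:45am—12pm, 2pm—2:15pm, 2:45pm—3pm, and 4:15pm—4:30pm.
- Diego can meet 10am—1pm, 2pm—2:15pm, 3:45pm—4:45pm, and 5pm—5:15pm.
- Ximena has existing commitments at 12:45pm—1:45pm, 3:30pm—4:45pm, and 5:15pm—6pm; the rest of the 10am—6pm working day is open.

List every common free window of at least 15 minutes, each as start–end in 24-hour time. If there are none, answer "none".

Ximena free within 10:00–18:00: 10:00–12:45, 13:45–15:30, 16:45–17:15.
Dana ∩ Priya: 10:15–11:15, 15:45–16:00, 16:15–16:30.
Dana ∩ Priya ∩ Alice: 10:15–11:00, 16:15–16:30.
Dana ∩ Priya ∩ Alice ∩ Diego: 10:15–11:00, 16:15–16:30.
Dana ∩ Priya ∩ Alice ∩ Diego ∩ Ximena: 10:15–11:00.
Windows ≥ 15 min: 10:15–11:00.

10:15–11:00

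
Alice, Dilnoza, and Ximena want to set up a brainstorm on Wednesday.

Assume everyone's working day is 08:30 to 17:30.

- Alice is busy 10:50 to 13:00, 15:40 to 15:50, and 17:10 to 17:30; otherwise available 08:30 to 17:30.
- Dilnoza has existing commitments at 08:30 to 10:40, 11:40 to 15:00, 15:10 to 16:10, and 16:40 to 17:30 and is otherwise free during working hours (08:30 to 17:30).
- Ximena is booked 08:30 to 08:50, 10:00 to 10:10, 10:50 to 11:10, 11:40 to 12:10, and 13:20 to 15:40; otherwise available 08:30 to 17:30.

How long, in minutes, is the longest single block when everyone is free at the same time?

Alice free within 08:30–17:30: 08:30–10:50, 13:00–15:40, 15:50–17:10.
Dilnoza free within 08:30–17:30: 10:40–11:40, 15:00–15:10, 16:10–16:40.
Ximena free within 08:30–17:30: 08:50–10:00, 10:10–10:50, 11:10–11:40, 12:10–13:20, 15:40–17:30.
Alice ∩ Dilnoza: 10:40–10:50, 15:00–15:10, 16:10–16:40.
Alice ∩ Dilnoza ∩ Ximena: 10:40–10:50, 16:10–16:40.
Common window lengths: 10, 30 min; longest is 30.

30 minutes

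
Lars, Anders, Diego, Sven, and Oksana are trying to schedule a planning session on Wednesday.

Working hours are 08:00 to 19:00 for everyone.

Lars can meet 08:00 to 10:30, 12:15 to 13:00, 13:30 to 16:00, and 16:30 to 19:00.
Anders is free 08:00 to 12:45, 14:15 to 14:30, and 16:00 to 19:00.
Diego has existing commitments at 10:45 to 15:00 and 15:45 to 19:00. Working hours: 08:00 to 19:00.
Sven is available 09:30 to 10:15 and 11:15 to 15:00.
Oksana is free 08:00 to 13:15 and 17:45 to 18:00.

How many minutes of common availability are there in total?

45 minutes

Diego free within 08:00–19:00: 08:00–10:45, 15:00–15:45.
Lars ∩ Anders: 08:00–10:30, 12:15–12:45, 14:15–14:30, 16:30–19:00.
Lars ∩ Anders ∩ Diego: 08:00–10:30.
Lars ∩ Anders ∩ Diego ∩ Sven: 09:30–10:15.
Lars ∩ Anders ∩ Diego ∩ Sven ∩ Oksana: 09:30–10:15.
Total common minutes: 45.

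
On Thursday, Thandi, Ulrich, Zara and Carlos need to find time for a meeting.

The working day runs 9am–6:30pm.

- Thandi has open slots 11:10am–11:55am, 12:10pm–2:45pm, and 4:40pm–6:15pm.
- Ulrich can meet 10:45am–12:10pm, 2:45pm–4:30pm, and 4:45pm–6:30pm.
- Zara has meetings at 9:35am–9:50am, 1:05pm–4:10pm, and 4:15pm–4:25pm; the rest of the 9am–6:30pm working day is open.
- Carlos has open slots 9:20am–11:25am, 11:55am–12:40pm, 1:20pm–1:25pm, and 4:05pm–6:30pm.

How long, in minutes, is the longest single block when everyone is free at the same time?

Zara free within 09:00–18:30: 09:00–09:35, 09:50–13:05, 16:10–16:15, 16:25–18:30.
Thandi ∩ Ulrich: 11:10–11:55, 16:45–18:15.
Thandi ∩ Ulrich ∩ Zara: 11:10–11:55, 16:45–18:15.
Thandi ∩ Ulrich ∩ Zara ∩ Carlos: 11:10–11:25, 16:45–18:15.
Common window lengths: 15, 90 min; longest is 90.

90 minutes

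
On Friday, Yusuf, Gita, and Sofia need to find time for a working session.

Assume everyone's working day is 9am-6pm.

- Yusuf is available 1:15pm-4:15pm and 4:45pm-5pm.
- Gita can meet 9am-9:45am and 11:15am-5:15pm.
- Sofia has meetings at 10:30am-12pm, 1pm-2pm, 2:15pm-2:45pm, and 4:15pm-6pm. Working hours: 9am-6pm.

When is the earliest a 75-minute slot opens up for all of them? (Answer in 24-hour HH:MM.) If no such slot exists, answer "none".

Sofia free within 09:00–18:00: 09:00–10:30, 12:00–13:00, 14:00–14:15, 14:45–16:15.
Yusuf ∩ Gita: 13:15–16:15, 16:45–17:00.
Yusuf ∩ Gita ∩ Sofia: 14:00–14:15, 14:45–16:15.
Windows ≥ 75 min: 14:45–16:15.
Earliest such window starts at 14:45.

14:45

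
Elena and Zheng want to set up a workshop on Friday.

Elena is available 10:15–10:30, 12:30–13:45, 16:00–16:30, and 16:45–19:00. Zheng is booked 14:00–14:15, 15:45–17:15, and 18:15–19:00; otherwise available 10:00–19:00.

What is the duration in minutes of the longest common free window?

75 minutes

Zheng free within 10:00–19:00: 10:00–14:00, 14:15–15:45, 17:15–18:15.
Elena ∩ Zheng: 10:15–10:30, 12:30–13:45, 17:15–18:15.
Common window lengths: 15, 75, 60 min; longest is 75.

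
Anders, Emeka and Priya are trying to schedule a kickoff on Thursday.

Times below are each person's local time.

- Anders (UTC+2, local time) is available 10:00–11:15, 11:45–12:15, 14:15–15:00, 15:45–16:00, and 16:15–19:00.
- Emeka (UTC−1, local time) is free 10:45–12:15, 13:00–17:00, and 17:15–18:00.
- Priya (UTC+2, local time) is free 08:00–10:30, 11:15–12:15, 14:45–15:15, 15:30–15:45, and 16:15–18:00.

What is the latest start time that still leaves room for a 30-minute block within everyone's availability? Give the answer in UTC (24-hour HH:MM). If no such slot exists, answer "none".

Anders → UTC: 08:00–09:15, 09:45–10:15, 12:15–13:00, 13:45–14:00, 14:15–17:00.
Emeka → UTC: 11:45–13:15, 14:00–18:00, 18:15–19:00.
Priya → UTC: 06:00–08:30, 09:15–10:15, 12:45–13:15, 13:30–13:45, 14:15–16:00.
Anders ∩ Emeka: 12:15–13:00, 14:15–17:00.
Anders ∩ Emeka ∩ Priya: 12:45–13:00, 14:15–16:00.
Windows ≥ 30 min: 14:15–16:00.
Latest start in the last window 14:15–16:00 is 16:00 − 30 min = 15:30.

15:30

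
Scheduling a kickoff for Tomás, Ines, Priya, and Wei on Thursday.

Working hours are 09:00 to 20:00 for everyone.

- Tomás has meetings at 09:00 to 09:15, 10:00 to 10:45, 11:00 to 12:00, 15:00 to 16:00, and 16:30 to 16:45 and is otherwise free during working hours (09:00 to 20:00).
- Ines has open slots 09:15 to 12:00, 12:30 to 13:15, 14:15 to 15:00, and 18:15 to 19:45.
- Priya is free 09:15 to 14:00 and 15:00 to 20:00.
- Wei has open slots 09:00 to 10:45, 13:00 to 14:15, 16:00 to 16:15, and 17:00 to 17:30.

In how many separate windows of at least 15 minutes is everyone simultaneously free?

2

Tomás free within 09:00–20:00: 09:15–10:00, 10:45–11:00, 12:00–15:00, 16:00–16:30, 16:45–20:00.
Tomás ∩ Ines: 09:15–10:00, 10:45–11:00, 12:30–13:15, 14:15–15:00, 18:15–19:45.
Tomás ∩ Ines ∩ Priya: 09:15–10:00, 10:45–11:00, 12:30–13:15, 18:15–19:45.
Tomás ∩ Ines ∩ Priya ∩ Wei: 09:15–10:00, 13:00–13:15.
Windows ≥ 15 min: 09:15–10:00, 13:00–13:15.
That's 2 windows.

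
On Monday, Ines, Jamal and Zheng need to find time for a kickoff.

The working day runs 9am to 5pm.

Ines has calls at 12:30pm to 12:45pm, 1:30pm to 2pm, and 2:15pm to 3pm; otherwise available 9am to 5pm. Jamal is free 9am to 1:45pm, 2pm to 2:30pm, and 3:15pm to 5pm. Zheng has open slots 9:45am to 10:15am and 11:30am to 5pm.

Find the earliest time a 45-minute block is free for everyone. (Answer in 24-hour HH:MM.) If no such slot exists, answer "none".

11:30

Ines free within 09:00–17:00: 09:00–12:30, 12:45–13:30, 14:00–14:15, 15:00–17:00.
Ines ∩ Jamal: 09:00–12:30, 12:45–13:30, 14:00–14:15, 15:15–17:00.
Ines ∩ Jamal ∩ Zheng: 09:45–10:15, 11:30–12:30, 12:45–13:30, 14:00–14:15, 15:15–17:00.
Windows ≥ 45 min: 11:30–12:30, 12:45–13:30, 15:15–17:00.
Earliest such window starts at 11:30.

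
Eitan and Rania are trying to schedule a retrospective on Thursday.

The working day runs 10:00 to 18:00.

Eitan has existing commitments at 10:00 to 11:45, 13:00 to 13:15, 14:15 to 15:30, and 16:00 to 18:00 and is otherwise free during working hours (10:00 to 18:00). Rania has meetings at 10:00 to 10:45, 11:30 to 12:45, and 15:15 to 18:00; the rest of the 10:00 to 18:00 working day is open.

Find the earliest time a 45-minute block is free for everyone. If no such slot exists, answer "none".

Eitan free within 10:00–18:00: 11:45–13:00, 13:15–14:15, 15:30–16:00.
Rania free within 10:00–18:00: 10:45–11:30, 12:45–15:15.
Eitan ∩ Rania: 12:45–13:00, 13:15–14:15.
Windows ≥ 45 min: 13:15–14:15.
Earliest such window starts at 13:15.

13:15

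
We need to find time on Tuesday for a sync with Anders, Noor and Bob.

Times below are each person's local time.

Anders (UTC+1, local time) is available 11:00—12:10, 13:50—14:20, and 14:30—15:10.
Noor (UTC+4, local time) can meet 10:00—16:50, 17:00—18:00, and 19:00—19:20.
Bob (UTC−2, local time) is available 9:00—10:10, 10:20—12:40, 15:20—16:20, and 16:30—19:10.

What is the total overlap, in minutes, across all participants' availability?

60 minutes

Anders → UTC: 10:00–11:10, 12:50–13:20, 13:30–14:10.
Noor → UTC: 06:00–12:50, 13:00–14:00, 15:00–15:20.
Bob → UTC: 11:00–12:10, 12:20–14:40, 17:20–18:20, 18:30–21:10.
Anders ∩ Noor: 10:00–11:10, 13:00–13:20, 13:30–14:00.
Anders ∩ Noor ∩ Bob: 11:00–11:10, 13:00–13:20, 13:30–14:00.
Total common minutes: 10 + 20 + 30 = 60.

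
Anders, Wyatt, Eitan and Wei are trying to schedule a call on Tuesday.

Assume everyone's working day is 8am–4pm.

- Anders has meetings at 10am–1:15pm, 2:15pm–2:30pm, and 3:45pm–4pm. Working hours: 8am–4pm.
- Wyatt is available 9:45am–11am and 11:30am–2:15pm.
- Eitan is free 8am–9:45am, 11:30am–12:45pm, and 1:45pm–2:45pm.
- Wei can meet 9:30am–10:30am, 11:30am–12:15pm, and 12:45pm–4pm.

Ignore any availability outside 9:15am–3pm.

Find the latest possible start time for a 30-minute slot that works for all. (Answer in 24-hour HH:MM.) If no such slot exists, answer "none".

Anders free within 08:00–16:00: 08:00–10:00, 13:15–14:15, 14:30–15:45.
Anders ∩ Wyatt: 09:45–10:00, 13:15–14:15.
Anders ∩ Wyatt ∩ Eitan: 13:45–14:15.
Anders ∩ Wyatt ∩ Eitan ∩ Wei: 13:45–14:15.
Restricted to 09:15–15:00: 13:45–14:15.
Windows ≥ 30 min: 13:45–14:15.
Latest start in the last window 13:45–14:15 is 14:15 − 30 min = 13:45.

13:45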